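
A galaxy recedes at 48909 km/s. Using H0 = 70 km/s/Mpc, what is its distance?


d = v / H0 = 48909 / 70 = 698.7

698.7 Mpc


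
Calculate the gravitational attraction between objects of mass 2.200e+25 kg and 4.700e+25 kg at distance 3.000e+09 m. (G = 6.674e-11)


F = G*m1*m2/r^2 = 6.674e-11 * 2.200e+25 * 4.700e+25 / (3.000e+09)^2 = 6.674e-11 * 1.034e+51 / 9.000e+18 = 7.668e+21

7.668e+21 N


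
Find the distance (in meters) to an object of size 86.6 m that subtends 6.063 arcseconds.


D = size / theta_rad, theta_rad = 6.063 * pi/(180*3600) = 2.939e-05, D = 2.946e+06

2.946e+06 m


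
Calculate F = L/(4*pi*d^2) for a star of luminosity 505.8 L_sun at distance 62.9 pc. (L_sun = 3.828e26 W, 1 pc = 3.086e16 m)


F = L / (4*pi*d^2) = 1.936e+29 / (4*pi*(1.941e+18)^2) = 4.089e-09

4.089e-09 W/m^2


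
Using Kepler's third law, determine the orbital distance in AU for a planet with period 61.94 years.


a = P^(2/3) = 61.94^(2/3) = 15.6548

15.6548 AU


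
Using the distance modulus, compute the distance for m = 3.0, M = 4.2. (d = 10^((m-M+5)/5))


d = 10^((m - M + 5)/5) = 10^((3.0 - 4.2 + 5)/5) = 5.7544

5.7544 pc


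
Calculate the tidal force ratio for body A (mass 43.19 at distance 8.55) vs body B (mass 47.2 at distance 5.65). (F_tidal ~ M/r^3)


Ratio = (M1/r1^3) / (M2/r2^3) = (43.19/8.55^3) / (47.2/5.65^3) = 0.2641

0.2641


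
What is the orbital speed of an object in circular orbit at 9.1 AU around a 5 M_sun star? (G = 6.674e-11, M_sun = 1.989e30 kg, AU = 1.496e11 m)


v = sqrt(GM/r) = sqrt(6.674e-11 * 9.945e+30 / 1.361e+12) = 22080.505

22080.505 m/s


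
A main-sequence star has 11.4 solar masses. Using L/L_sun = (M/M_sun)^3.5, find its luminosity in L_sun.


L/L_sun = (M/M_sun)^3.5 = 11.4^3.5 = 5002.2683

5002.2683 L_sun


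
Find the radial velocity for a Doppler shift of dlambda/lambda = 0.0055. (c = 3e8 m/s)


v = (dlambda/lambda) * c = 0.0055 * 3e8 = 1.650e+06

1.650e+06 m/s


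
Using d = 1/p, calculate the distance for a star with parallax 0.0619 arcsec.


d = 1/p = 1/0.0619 = 16.1551

16.1551 pc


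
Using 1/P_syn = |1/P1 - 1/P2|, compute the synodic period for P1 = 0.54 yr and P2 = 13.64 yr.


1/P_syn = |1/P1 - 1/P2| = |1/0.54 - 1/13.64| => P_syn = 0.5623

0.5623 years


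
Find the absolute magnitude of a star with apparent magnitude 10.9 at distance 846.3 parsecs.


M = m - 5*log10(d) + 5 = 10.9 - 5*log10(846.3) + 5 = 1.2624

1.2624


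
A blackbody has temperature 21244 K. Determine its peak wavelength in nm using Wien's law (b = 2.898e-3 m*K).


lam_max = b / T = 2.898e-3 / 21244 = 1.364e-07 m = 136.415 nm

136.415 nm


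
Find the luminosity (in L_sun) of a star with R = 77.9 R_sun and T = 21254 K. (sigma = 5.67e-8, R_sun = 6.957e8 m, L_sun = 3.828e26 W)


R = 77.9 * 6.957e8 m = 5.419503e+10 m. L = 4*pi*R^2*sigma*T^4 = 4*pi*(5.419503e+10)^2 * 5.67e-8 * 21254^4 = 4.270458934e+32 W. L/L_sun = 4.270458934e+32 / 3.828e26 = 1.116e+06

1.116e+06 L_sun


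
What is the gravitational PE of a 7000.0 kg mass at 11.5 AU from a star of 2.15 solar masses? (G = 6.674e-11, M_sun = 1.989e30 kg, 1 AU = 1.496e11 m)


M = 2.15 * 1.989e30 kg = 4.27635e+30 kg; r = 11.5 AU * 1.496e11 m/AU = 1.7204e+12 m. U = -GM*m/r = -(6.674e-11 * 4.27635e+30 * 7000.0) / 1.7204e+12 = -1.161e+12

-1.161e+12 J


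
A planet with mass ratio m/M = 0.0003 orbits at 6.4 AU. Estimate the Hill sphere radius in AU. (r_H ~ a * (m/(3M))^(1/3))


r_H = a * (m/3M)^(1/3) = 6.4 * (0.0003/3)^(1/3) = 0.2971

0.2971 AU


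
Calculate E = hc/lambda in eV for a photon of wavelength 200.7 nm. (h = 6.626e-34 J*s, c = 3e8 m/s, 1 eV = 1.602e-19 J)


E = hc/lambda = 6.626e-34 * 3e8 / 2.007e-07 = 9.904e-19 J = 6.1825 eV

6.1825 eV


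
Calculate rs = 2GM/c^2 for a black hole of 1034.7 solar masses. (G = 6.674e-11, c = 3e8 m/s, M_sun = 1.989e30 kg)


M = 1034.7 * 1.989e30 kg = 2.0580183e+33 kg. rs = 2GM/c^2 = 2 * 6.674e-11 * 2.0580183e+33 / (3e8)^2 = 3.052e+06

3.052e+06 m


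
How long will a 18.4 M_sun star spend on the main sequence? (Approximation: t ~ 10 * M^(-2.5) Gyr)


t = 10 * M^(-2.5) = 10 * 18.4^(-2.5) = 0.0069

0.0069 Gyr


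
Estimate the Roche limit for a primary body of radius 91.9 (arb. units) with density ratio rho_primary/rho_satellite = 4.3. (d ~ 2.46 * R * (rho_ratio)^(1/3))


d_Roche = 2.46 * 91.9 * 4.3^(1/3) = 367.6265

367.6265


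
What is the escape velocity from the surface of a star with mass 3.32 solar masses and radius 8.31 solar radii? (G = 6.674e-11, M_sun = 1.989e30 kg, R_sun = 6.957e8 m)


M = 3.32 * 1.989e30 kg = 6.60348e+30 kg; R = 8.31 * 6.957e8 m = 5.781267e+09 m. v_esc = sqrt(2GM/R) = sqrt(2 * 6.674e-11 * 6.60348e+30 / 5.781267e+09) = 390465.816

390465.816 m/s


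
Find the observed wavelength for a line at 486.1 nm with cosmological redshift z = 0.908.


lam_obs = lam_emit * (1 + z) = 486.1 * (1 + 0.908) = 927.4788

927.4788 nm


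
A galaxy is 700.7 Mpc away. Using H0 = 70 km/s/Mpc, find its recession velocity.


v = H0 * d = 70 * 700.7 = 49049.0

49049.0 km/s


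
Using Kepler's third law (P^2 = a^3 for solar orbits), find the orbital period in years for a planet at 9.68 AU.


P = a^(3/2) = 9.68^1.5 = 30.1171

30.1171 years


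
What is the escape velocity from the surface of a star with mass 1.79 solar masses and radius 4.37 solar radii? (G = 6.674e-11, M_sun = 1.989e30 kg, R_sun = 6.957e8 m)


M = 1.79 * 1.989e30 kg = 3.56031e+30 kg; R = 4.37 * 6.957e8 m = 3.040209e+09 m. v_esc = sqrt(2GM/R) = sqrt(2 * 6.674e-11 * 3.56031e+30 / 3.040209e+09) = 395366.8803

395366.8803 m/s


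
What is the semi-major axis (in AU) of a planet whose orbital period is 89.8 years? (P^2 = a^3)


a = P^(2/3) = 89.8^(2/3) = 20.0532

20.0532 AU


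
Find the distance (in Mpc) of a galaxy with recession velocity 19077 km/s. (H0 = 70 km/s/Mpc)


d = v / H0 = 19077 / 70 = 272.5286

272.5286 Mpc


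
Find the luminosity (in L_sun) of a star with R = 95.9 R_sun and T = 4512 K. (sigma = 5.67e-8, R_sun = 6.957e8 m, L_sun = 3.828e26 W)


R = 95.9 * 6.957e8 m = 6.671763e+10 m. L = 4*pi*R^2*sigma*T^4 = 4*pi*(6.671763e+10)^2 * 5.67e-8 * 4512^4 = 1.314469483e+30 W. L/L_sun = 1.314469483e+30 / 3.828e26 = 3433.8283

3433.8283 L_sun


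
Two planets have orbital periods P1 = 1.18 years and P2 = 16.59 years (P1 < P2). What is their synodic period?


1/P_syn = |1/P1 - 1/P2| = |1/1.18 - 1/16.59| => P_syn = 1.2704

1.2704 years


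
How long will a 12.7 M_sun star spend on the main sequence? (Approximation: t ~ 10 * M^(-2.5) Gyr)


t = 10 * M^(-2.5) = 10 * 12.7^(-2.5) = 0.0174

0.0174 Gyr


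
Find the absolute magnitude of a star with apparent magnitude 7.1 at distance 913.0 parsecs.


M = m - 5*log10(d) + 5 = 7.1 - 5*log10(913.0) + 5 = -2.7024

-2.7024


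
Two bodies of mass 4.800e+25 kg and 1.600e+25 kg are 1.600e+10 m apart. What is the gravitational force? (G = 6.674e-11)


F = G*m1*m2/r^2 = 6.674e-11 * 4.800e+25 * 1.600e+25 / (1.600e+10)^2 = 6.674e-11 * 7.680e+50 / 2.560e+20 = 2.002e+20

2.002e+20 N


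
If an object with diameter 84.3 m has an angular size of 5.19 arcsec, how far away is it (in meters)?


D = size / theta_rad, theta_rad = 5.19 * pi/(180*3600) = 2.516e-05, D = 3.350e+06

3.350e+06 m


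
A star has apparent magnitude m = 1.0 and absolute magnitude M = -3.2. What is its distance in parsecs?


d = 10^((m - M + 5)/5) = 10^((1.0 - -3.2 + 5)/5) = 69.1831

69.1831 pc


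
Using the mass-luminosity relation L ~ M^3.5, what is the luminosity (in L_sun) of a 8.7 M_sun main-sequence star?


L/L_sun = (M/M_sun)^3.5 = 8.7^3.5 = 1942.3048

1942.3048 L_sun


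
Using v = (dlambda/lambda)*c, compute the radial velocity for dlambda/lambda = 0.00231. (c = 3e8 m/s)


v = (dlambda/lambda) * c = 0.00231 * 3e8 = 693000.0

693000.0 m/s


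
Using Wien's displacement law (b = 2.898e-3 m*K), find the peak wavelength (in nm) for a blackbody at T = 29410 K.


lam_max = b / T = 2.898e-3 / 29410 = 9.854e-08 m = 98.5379 nm

98.5379 nm


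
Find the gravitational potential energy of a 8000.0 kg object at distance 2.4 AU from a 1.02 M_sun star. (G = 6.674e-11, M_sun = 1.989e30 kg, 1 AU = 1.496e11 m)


M = 1.02 * 1.989e30 kg = 2.02878e+30 kg; r = 2.4 AU * 1.496e11 m/AU = 3.5904e+11 m. U = -GM*m/r = -(6.674e-11 * 2.02878e+30 * 8000.0) / 3.5904e+11 = -3.017e+12

-3.017e+12 J


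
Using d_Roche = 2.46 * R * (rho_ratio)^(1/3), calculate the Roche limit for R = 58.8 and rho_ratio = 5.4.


d_Roche = 2.46 * 58.8 * 5.4^(1/3) = 253.772

253.772


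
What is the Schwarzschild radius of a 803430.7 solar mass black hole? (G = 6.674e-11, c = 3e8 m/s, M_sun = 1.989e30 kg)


M = 803430.7 * 1.989e30 kg = 1.598023662e+36 kg. rs = 2GM/c^2 = 2 * 6.674e-11 * 1.598023662e+36 / (3e8)^2 = 2.370e+09

2.370e+09 m


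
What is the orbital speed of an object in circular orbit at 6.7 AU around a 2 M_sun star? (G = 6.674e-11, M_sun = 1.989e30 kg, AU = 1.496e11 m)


v = sqrt(GM/r) = sqrt(6.674e-11 * 3.978e+30 / 1.002e+12) = 16275.0485

16275.0485 m/s


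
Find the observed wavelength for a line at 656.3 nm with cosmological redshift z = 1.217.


lam_obs = lam_emit * (1 + z) = 656.3 * (1 + 1.217) = 1455.0171

1455.0171 nm


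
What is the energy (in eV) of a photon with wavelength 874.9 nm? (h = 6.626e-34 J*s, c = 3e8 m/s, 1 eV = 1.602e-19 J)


E = hc/lambda = 6.626e-34 * 3e8 / 8.749e-07 = 2.272e-19 J = 1.4182 eV

1.4182 eV


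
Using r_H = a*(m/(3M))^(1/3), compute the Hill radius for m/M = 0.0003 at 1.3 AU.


r_H = a * (m/3M)^(1/3) = 1.3 * (0.0003/3)^(1/3) = 0.0603

0.0603 AU


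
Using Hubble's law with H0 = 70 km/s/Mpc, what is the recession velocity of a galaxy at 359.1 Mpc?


v = H0 * d = 70 * 359.1 = 25137.0

25137.0 km/s


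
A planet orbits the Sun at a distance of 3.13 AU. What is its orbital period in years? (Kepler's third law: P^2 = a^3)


P = a^(3/2) = 3.13^1.5 = 5.5375

5.5375 years


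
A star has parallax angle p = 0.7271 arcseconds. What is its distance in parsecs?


d = 1/p = 1/0.7271 = 1.3753

1.3753 pc


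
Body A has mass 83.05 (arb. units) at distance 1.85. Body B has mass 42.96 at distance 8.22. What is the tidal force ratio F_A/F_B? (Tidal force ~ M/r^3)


Ratio = (M1/r1^3) / (M2/r2^3) = (83.05/1.85^3) / (42.96/8.22^3) = 169.5804

169.5804


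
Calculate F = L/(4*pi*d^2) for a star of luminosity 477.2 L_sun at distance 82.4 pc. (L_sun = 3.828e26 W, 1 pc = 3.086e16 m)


F = L / (4*pi*d^2) = 1.827e+29 / (4*pi*(2.543e+18)^2) = 2.248e-09

2.248e-09 W/m^2


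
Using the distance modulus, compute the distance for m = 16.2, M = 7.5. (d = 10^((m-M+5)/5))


d = 10^((m - M + 5)/5) = 10^((16.2 - 7.5 + 5)/5) = 549.5409

549.5409 pc


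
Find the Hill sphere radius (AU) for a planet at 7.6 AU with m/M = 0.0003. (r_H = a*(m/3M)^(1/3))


r_H = a * (m/3M)^(1/3) = 7.6 * (0.0003/3)^(1/3) = 0.3528

0.3528 AU


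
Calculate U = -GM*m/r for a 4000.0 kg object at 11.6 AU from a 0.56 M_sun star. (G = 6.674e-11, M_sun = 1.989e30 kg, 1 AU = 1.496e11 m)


M = 0.56 * 1.989e30 kg = 1.11384e+30 kg; r = 11.6 AU * 1.496e11 m/AU = 1.73536e+12 m. U = -GM*m/r = -(6.674e-11 * 1.11384e+30 * 4000.0) / 1.73536e+12 = -1.713e+11

-1.713e+11 J


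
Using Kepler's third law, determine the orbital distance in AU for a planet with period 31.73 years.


a = P^(2/3) = 31.73^(2/3) = 10.0226

10.0226 AU


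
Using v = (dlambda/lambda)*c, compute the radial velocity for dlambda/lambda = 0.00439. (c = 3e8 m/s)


v = (dlambda/lambda) * c = 0.00439 * 3e8 = 1.317e+06

1.317e+06 m/s


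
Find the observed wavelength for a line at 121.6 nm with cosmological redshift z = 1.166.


lam_obs = lam_emit * (1 + z) = 121.6 * (1 + 1.166) = 263.3856

263.3856 nm


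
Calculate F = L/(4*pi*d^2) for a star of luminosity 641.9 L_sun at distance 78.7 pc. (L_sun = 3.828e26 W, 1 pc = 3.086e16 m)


F = L / (4*pi*d^2) = 2.457e+29 / (4*pi*(2.429e+18)^2) = 3.315e-09

3.315e-09 W/m^2


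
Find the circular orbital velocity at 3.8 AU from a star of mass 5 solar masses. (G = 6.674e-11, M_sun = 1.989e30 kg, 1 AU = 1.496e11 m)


v = sqrt(GM/r) = sqrt(6.674e-11 * 9.945e+30 / 5.685e+11) = 34169.443

34169.443 m/s


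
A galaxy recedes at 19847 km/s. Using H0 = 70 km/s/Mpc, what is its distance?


d = v / H0 = 19847 / 70 = 283.5286

283.5286 Mpc


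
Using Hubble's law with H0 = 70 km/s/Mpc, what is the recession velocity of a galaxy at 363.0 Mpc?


v = H0 * d = 70 * 363.0 = 25410.0

25410.0 km/s


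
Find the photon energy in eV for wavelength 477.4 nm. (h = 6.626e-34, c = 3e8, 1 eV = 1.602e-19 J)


E = hc/lambda = 6.626e-34 * 3e8 / 4.774e-07 = 4.164e-19 J = 2.5991 eV

2.5991 eV


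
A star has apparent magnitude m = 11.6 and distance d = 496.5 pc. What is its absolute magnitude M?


M = m - 5*log10(d) + 5 = 11.6 - 5*log10(496.5) + 5 = 3.1204

3.1204


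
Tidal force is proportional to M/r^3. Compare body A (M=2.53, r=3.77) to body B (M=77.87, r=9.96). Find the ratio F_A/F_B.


Ratio = (M1/r1^3) / (M2/r2^3) = (2.53/3.77^3) / (77.87/9.96^3) = 0.5991

0.5991


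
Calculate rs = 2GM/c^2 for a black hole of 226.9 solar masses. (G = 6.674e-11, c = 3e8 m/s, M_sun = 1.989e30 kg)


M = 226.9 * 1.989e30 kg = 4.513041e+32 kg. rs = 2GM/c^2 = 2 * 6.674e-11 * 4.513041e+32 / (3e8)^2 = 669334.1252

669334.1252 m


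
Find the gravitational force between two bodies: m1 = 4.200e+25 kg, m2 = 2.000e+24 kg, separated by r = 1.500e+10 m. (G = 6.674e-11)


F = G*m1*m2/r^2 = 6.674e-11 * 4.200e+25 * 2.000e+24 / (1.500e+10)^2 = 6.674e-11 * 8.400e+49 / 2.250e+20 = 2.492e+19

2.492e+19 N


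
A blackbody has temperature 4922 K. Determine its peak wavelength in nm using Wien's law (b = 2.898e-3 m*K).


lam_max = b / T = 2.898e-3 / 4922 = 5.888e-07 m = 588.785 nm

588.785 nm


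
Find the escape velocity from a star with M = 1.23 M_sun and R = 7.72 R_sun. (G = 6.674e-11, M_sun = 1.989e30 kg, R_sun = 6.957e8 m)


M = 1.23 * 1.989e30 kg = 2.44647e+30 kg; R = 7.72 * 6.957e8 m = 5.370804e+09 m. v_esc = sqrt(2GM/R) = sqrt(2 * 6.674e-11 * 2.44647e+30 / 5.370804e+09) = 246580.3101

246580.3101 m/s


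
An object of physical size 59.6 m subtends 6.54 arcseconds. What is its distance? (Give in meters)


D = size / theta_rad, theta_rad = 6.54 * pi/(180*3600) = 3.171e-05, D = 1.880e+06

1.880e+06 m


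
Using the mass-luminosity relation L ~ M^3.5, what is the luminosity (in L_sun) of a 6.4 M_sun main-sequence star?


L/L_sun = (M/M_sun)^3.5 = 6.4^3.5 = 663.1777

663.1777 L_sun


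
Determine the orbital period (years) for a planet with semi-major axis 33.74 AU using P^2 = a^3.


P = a^(3/2) = 33.74^1.5 = 195.9826

195.9826 years


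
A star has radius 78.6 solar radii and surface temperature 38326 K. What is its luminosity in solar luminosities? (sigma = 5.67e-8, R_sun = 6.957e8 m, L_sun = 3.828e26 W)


R = 78.6 * 6.957e8 m = 5.468202e+10 m. L = 4*pi*R^2*sigma*T^4 = 4*pi*(5.468202e+10)^2 * 5.67e-8 * 38326^4 = 4.596804172e+33 W. L/L_sun = 4.596804172e+33 / 3.828e26 = 1.201e+07

1.201e+07 L_sun


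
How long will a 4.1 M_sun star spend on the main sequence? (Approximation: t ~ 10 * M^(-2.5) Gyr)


t = 10 * M^(-2.5) = 10 * 4.1^(-2.5) = 0.2938

0.2938 Gyr


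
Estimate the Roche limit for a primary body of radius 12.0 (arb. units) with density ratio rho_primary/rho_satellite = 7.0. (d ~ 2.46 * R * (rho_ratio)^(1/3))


d_Roche = 2.46 * 12.0 * 7.0^(1/3) = 56.4697

56.4697


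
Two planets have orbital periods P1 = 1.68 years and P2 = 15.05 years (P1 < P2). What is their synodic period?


1/P_syn = |1/P1 - 1/P2| = |1/1.68 - 1/15.05| => P_syn = 1.8911

1.8911 years


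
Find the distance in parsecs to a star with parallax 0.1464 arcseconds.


d = 1/p = 1/0.1464 = 6.8306

6.8306 pc


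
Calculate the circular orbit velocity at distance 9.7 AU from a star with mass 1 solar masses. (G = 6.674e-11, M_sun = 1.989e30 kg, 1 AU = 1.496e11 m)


v = sqrt(GM/r) = sqrt(6.674e-11 * 1.989e+30 / 1.451e+12) = 9564.4242

9564.4242 m/s


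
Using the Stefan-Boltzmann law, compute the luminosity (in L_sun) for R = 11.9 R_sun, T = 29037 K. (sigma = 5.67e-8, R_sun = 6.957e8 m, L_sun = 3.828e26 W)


R = 11.9 * 6.957e8 m = 8.27883e+09 m. L = 4*pi*R^2*sigma*T^4 = 4*pi*(8.27883e+09)^2 * 5.67e-8 * 29037^4 = 3.471665157e+31 W. L/L_sun = 3.471665157e+31 / 3.828e26 = 90691.3573

90691.3573 L_sun


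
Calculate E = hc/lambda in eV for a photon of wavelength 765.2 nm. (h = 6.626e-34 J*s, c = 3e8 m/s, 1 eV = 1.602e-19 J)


E = hc/lambda = 6.626e-34 * 3e8 / 7.652e-07 = 2.598e-19 J = 1.6216 eV

1.6216 eV


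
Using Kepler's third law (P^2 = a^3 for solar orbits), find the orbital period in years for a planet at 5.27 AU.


P = a^(3/2) = 5.27^1.5 = 12.0981

12.0981 years


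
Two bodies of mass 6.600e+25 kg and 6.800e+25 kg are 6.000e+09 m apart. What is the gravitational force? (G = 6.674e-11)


F = G*m1*m2/r^2 = 6.674e-11 * 6.600e+25 * 6.800e+25 / (6.000e+09)^2 = 6.674e-11 * 4.488e+51 / 3.600e+19 = 8.320e+21

8.320e+21 N


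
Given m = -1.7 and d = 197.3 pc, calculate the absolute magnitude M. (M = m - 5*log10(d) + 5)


M = m - 5*log10(d) + 5 = -1.7 - 5*log10(197.3) + 5 = -8.1756

-8.1756


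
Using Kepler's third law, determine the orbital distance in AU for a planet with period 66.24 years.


a = P^(2/3) = 66.24^(2/3) = 16.3712

16.3712 AU


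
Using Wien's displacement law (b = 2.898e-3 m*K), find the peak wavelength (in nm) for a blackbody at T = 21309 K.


lam_max = b / T = 2.898e-3 / 21309 = 1.360e-07 m = 135.9989 nm

135.9989 nm


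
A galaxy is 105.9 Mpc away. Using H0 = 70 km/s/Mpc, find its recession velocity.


v = H0 * d = 70 * 105.9 = 7413.0

7413.0 km/s


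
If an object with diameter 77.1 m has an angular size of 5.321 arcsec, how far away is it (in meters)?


D = size / theta_rad, theta_rad = 5.321 * pi/(180*3600) = 2.580e-05, D = 2.989e+06

2.989e+06 m


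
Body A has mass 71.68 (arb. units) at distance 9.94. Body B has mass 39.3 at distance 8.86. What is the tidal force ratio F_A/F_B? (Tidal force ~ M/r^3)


Ratio = (M1/r1^3) / (M2/r2^3) = (71.68/9.94^3) / (39.3/8.86^3) = 1.2917

1.2917


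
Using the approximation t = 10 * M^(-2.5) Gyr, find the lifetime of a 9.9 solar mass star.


t = 10 * M^(-2.5) = 10 * 9.9^(-2.5) = 0.0324

0.0324 Gyr


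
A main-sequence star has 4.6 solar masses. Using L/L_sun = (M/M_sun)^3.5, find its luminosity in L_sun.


L/L_sun = (M/M_sun)^3.5 = 4.6^3.5 = 208.7625

208.7625 L_sun


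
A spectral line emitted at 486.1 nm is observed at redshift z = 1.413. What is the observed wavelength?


lam_obs = lam_emit * (1 + z) = 486.1 * (1 + 1.413) = 1172.9593

1172.9593 nm


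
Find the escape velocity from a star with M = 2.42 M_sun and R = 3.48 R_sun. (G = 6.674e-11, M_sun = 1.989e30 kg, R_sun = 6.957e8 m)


M = 2.42 * 1.989e30 kg = 4.81338e+30 kg; R = 3.48 * 6.957e8 m = 2.421036e+09 m. v_esc = sqrt(2GM/R) = sqrt(2 * 6.674e-11 * 4.81338e+30 / 2.421036e+09) = 515148.6308

515148.6308 m/s


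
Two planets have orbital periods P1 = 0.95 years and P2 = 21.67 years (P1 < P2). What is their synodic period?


1/P_syn = |1/P1 - 1/P2| = |1/0.95 - 1/21.67| => P_syn = 0.9936

0.9936 years


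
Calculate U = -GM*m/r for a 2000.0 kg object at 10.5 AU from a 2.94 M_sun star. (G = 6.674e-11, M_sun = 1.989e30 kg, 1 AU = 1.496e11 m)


M = 2.94 * 1.989e30 kg = 5.84766e+30 kg; r = 10.5 AU * 1.496e11 m/AU = 1.5708e+12 m. U = -GM*m/r = -(6.674e-11 * 5.84766e+30 * 2000.0) / 1.5708e+12 = -4.969e+11

-4.969e+11 J


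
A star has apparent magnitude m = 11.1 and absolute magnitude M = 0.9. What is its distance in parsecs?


d = 10^((m - M + 5)/5) = 10^((11.1 - 0.9 + 5)/5) = 1096.4782

1096.4782 pc


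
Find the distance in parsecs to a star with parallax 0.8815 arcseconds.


d = 1/p = 1/0.8815 = 1.1344

1.1344 pc


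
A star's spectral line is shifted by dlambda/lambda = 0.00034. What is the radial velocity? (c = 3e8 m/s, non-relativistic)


v = (dlambda/lambda) * c = 0.00034 * 3e8 = 102000.0

102000.0 m/s


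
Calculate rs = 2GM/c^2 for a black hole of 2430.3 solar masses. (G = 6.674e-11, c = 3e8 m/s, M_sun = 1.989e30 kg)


M = 2430.3 * 1.989e30 kg = 4.8338667e+33 kg. rs = 2GM/c^2 = 2 * 6.674e-11 * 4.8338667e+33 / (3e8)^2 = 7.169e+06

7.169e+06 m


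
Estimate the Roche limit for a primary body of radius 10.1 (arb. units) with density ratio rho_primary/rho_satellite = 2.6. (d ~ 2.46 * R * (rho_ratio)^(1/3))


d_Roche = 2.46 * 10.1 * 2.6^(1/3) = 34.165

34.165


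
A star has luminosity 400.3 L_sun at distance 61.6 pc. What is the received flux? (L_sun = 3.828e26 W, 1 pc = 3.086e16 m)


F = L / (4*pi*d^2) = 1.532e+29 / (4*pi*(1.901e+18)^2) = 3.374e-09

3.374e-09 W/m^2


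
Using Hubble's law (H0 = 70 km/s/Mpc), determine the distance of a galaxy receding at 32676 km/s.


d = v / H0 = 32676 / 70 = 466.8

466.8 Mpc


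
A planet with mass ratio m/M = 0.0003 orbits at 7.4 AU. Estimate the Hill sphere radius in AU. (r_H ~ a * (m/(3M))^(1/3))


r_H = a * (m/3M)^(1/3) = 7.4 * (0.0003/3)^(1/3) = 0.3435

0.3435 AU


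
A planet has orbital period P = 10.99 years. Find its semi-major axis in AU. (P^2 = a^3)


a = P^(2/3) = 10.99^(2/3) = 4.9431

4.9431 AU


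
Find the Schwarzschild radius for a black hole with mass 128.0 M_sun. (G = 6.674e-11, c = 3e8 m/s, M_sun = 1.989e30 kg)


M = 128.0 * 1.989e30 kg = 2.54592e+32 kg. rs = 2GM/c^2 = 2 * 6.674e-11 * 2.54592e+32 / (3e8)^2 = 377588.224

377588.224 m


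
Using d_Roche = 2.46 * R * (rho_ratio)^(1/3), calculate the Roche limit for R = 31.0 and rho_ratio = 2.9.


d_Roche = 2.46 * 31.0 * 2.9^(1/3) = 108.7501

108.7501


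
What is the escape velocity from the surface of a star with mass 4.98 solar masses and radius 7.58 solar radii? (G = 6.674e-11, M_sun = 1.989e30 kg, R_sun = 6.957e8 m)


M = 4.98 * 1.989e30 kg = 9.90522e+30 kg; R = 7.58 * 6.957e8 m = 5.273406e+09 m. v_esc = sqrt(2GM/R) = sqrt(2 * 6.674e-11 * 9.90522e+30 / 5.273406e+09) = 500719.5606

500719.5606 m/s


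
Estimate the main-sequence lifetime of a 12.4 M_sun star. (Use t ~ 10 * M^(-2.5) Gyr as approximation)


t = 10 * M^(-2.5) = 10 * 12.4^(-2.5) = 0.0185

0.0185 Gyr


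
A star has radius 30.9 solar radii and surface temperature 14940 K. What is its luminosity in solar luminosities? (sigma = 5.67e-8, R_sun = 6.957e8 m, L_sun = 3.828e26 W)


R = 30.9 * 6.957e8 m = 2.149713e+10 m. L = 4*pi*R^2*sigma*T^4 = 4*pi*(2.149713e+10)^2 * 5.67e-8 * 14940^4 = 1.640424619e+31 W. L/L_sun = 1.640424619e+31 / 3.828e26 = 42853.3077

42853.3077 L_sun


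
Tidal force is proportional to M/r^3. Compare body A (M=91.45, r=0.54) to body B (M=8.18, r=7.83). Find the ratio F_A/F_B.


Ratio = (M1/r1^3) / (M2/r2^3) = (91.45/0.54^3) / (8.18/7.83^3) = 34082.733

34082.733


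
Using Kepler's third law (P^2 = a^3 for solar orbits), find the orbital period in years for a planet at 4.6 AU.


P = a^(3/2) = 4.6^1.5 = 9.8659

9.8659 years


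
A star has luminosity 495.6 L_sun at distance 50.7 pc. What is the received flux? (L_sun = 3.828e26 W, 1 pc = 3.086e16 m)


F = L / (4*pi*d^2) = 1.897e+29 / (4*pi*(1.565e+18)^2) = 6.167e-09

6.167e-09 W/m^2


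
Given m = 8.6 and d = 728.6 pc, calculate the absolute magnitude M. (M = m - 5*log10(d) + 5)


M = m - 5*log10(d) + 5 = 8.6 - 5*log10(728.6) + 5 = -0.7124

-0.7124


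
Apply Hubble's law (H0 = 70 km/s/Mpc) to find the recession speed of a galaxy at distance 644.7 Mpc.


v = H0 * d = 70 * 644.7 = 45129.0

45129.0 km/s


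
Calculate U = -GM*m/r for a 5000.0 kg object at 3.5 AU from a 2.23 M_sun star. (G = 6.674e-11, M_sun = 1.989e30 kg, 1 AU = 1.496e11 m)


M = 2.23 * 1.989e30 kg = 4.43547e+30 kg; r = 3.5 AU * 1.496e11 m/AU = 5.236e+11 m. U = -GM*m/r = -(6.674e-11 * 4.43547e+30 * 5000.0) / 5.236e+11 = -2.827e+12

-2.827e+12 J


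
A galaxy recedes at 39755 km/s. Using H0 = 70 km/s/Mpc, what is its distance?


d = v / H0 = 39755 / 70 = 567.9286

567.9286 Mpc


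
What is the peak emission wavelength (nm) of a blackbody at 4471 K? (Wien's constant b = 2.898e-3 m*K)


lam_max = b / T = 2.898e-3 / 4471 = 6.482e-07 m = 648.1771 nm

648.1771 nm


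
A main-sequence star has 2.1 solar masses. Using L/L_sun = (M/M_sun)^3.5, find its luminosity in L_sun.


L/L_sun = (M/M_sun)^3.5 = 2.1^3.5 = 13.4205

13.4205 L_sun


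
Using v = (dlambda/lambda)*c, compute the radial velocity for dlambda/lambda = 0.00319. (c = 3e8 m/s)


v = (dlambda/lambda) * c = 0.00319 * 3e8 = 957000.0

957000.0 m/s


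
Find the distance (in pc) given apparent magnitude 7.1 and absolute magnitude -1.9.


d = 10^((m - M + 5)/5) = 10^((7.1 - -1.9 + 5)/5) = 630.9573

630.9573 pc


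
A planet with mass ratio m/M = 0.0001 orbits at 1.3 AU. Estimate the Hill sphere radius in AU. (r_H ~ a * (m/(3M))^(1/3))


r_H = a * (m/3M)^(1/3) = 1.3 * (0.0001/3)^(1/3) = 0.0418

0.0418 AU


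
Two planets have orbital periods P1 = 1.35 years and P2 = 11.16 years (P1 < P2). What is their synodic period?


1/P_syn = |1/P1 - 1/P2| = |1/1.35 - 1/11.16| => P_syn = 1.5358

1.5358 years


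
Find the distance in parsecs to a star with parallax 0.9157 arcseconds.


d = 1/p = 1/0.9157 = 1.0921

1.0921 pc


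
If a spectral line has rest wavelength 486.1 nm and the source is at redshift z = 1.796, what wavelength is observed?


lam_obs = lam_emit * (1 + z) = 486.1 * (1 + 1.796) = 1359.1356

1359.1356 nm


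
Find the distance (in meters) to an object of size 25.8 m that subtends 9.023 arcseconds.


D = size / theta_rad, theta_rad = 9.023 * pi/(180*3600) = 4.374e-05, D = 589785.2157

589785.2157 m


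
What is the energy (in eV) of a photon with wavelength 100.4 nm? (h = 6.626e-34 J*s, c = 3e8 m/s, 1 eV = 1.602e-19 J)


E = hc/lambda = 6.626e-34 * 3e8 / 1.004e-07 = 1.980e-18 J = 12.3588 eV

12.3588 eV


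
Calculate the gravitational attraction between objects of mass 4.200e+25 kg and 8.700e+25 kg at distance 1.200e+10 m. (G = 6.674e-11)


F = G*m1*m2/r^2 = 6.674e-11 * 4.200e+25 * 8.700e+25 / (1.200e+10)^2 = 6.674e-11 * 3.654e+51 / 1.440e+20 = 1.694e+21

1.694e+21 N


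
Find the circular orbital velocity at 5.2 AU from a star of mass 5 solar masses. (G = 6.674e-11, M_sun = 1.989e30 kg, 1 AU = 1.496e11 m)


v = sqrt(GM/r) = sqrt(6.674e-11 * 9.945e+30 / 7.779e+11) = 29209.7625

29209.7625 m/s


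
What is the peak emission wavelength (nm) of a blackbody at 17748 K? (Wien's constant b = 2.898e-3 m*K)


lam_max = b / T = 2.898e-3 / 17748 = 1.633e-07 m = 163.286 nm

163.286 nm


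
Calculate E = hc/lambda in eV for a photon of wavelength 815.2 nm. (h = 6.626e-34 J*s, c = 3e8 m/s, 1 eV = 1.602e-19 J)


E = hc/lambda = 6.626e-34 * 3e8 / 8.152e-07 = 2.438e-19 J = 1.5221 eV

1.5221 eV


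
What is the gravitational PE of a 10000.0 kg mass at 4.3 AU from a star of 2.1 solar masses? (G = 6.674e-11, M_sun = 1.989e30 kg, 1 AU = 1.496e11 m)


M = 2.1 * 1.989e30 kg = 4.1769e+30 kg; r = 4.3 AU * 1.496e11 m/AU = 6.4328e+11 m. U = -GM*m/r = -(6.674e-11 * 4.1769e+30 * 10000.0) / 6.4328e+11 = -4.334e+12

-4.334e+12 J


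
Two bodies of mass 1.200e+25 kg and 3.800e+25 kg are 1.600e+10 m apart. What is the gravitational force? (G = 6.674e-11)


F = G*m1*m2/r^2 = 6.674e-11 * 1.200e+25 * 3.800e+25 / (1.600e+10)^2 = 6.674e-11 * 4.560e+50 / 2.560e+20 = 1.189e+20

1.189e+20 N


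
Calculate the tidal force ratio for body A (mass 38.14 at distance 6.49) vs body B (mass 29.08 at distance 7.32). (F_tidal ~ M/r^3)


Ratio = (M1/r1^3) / (M2/r2^3) = (38.14/6.49^3) / (29.08/7.32^3) = 1.8819

1.8819


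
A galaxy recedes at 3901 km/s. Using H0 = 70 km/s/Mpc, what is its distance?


d = v / H0 = 3901 / 70 = 55.7286

55.7286 Mpc


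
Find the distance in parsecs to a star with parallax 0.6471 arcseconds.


d = 1/p = 1/0.6471 = 1.5454

1.5454 pc


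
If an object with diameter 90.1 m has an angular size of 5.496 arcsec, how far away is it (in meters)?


D = size / theta_rad, theta_rad = 5.496 * pi/(180*3600) = 2.665e-05, D = 3.381e+06

3.381e+06 m


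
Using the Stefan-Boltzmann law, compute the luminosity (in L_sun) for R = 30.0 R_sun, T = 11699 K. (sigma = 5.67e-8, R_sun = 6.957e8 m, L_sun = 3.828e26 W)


R = 30.0 * 6.957e8 m = 2.0871e+10 m. L = 4*pi*R^2*sigma*T^4 = 4*pi*(2.0871e+10)^2 * 5.67e-8 * 11699^4 = 5.81399164e+30 W. L/L_sun = 5.81399164e+30 / 3.828e26 = 15188.0659

15188.0659 L_sun


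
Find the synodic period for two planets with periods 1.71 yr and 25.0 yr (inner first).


1/P_syn = |1/P1 - 1/P2| = |1/1.71 - 1/25.0| => P_syn = 1.8356

1.8356 years


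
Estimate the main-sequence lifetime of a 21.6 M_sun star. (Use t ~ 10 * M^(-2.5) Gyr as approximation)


t = 10 * M^(-2.5) = 10 * 21.6^(-2.5) = 0.0046

0.0046 Gyr


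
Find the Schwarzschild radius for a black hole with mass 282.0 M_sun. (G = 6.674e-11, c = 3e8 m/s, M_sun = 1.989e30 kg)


M = 282.0 * 1.989e30 kg = 5.60898e+32 kg. rs = 2GM/c^2 = 2 * 6.674e-11 * 5.60898e+32 / (3e8)^2 = 831874.056

831874.056 m


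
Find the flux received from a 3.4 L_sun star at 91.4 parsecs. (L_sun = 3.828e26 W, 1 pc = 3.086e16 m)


F = L / (4*pi*d^2) = 1.302e+27 / (4*pi*(2.821e+18)^2) = 1.302e-11

1.302e-11 W/m^2


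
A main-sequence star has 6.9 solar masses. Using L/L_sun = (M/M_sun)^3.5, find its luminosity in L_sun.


L/L_sun = (M/M_sun)^3.5 = 6.9^3.5 = 862.9225

862.9225 L_sun


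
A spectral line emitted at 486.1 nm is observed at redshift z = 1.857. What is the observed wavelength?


lam_obs = lam_emit * (1 + z) = 486.1 * (1 + 1.857) = 1388.7877

1388.7877 nm


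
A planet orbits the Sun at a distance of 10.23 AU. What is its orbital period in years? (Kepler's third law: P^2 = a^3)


P = a^(3/2) = 10.23^1.5 = 32.72

32.72 years


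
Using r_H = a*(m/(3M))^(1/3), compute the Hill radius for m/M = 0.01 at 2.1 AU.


r_H = a * (m/3M)^(1/3) = 2.1 * (0.01/3)^(1/3) = 0.3137

0.3137 AU


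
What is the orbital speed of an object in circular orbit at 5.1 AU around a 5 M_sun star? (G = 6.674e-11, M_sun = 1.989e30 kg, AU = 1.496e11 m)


v = sqrt(GM/r) = sqrt(6.674e-11 * 9.945e+30 / 7.630e+11) = 29494.7426

29494.7426 m/s


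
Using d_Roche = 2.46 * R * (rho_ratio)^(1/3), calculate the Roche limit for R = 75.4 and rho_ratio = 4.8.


d_Roche = 2.46 * 75.4 * 4.8^(1/3) = 312.8865

312.8865


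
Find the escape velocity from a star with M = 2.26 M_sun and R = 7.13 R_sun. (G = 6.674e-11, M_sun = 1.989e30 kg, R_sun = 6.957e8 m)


M = 2.26 * 1.989e30 kg = 4.49514e+30 kg; R = 7.13 * 6.957e8 m = 4.960341e+09 m. v_esc = sqrt(2GM/R) = sqrt(2 * 6.674e-11 * 4.49514e+30 / 4.960341e+09) = 347795.488

347795.488 m/s


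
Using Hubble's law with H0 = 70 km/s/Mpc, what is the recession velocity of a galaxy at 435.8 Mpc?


v = H0 * d = 70 * 435.8 = 30506.0

30506.0 km/s


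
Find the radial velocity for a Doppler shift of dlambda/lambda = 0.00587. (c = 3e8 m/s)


v = (dlambda/lambda) * c = 0.00587 * 3e8 = 1.761e+06

1.761e+06 m/s


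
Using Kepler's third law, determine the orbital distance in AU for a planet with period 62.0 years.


a = P^(2/3) = 62.0^(2/3) = 15.6649

15.6649 AU


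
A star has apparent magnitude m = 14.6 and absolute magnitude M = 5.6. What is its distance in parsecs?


d = 10^((m - M + 5)/5) = 10^((14.6 - 5.6 + 5)/5) = 630.9573

630.9573 pc


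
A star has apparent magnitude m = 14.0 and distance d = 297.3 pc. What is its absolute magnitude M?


M = m - 5*log10(d) + 5 = 14.0 - 5*log10(297.3) + 5 = 6.634

6.634


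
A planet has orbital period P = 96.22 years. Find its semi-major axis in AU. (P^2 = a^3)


a = P^(2/3) = 96.22^(2/3) = 20.998

20.998 AU


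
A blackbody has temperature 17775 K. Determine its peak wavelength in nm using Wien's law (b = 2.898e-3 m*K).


lam_max = b / T = 2.898e-3 / 17775 = 1.630e-07 m = 163.038 nm

163.038 nm


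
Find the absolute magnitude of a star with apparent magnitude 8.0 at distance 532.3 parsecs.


M = m - 5*log10(d) + 5 = 8.0 - 5*log10(532.3) + 5 = -0.6308

-0.6308


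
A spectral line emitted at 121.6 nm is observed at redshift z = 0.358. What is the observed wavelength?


lam_obs = lam_emit * (1 + z) = 121.6 * (1 + 0.358) = 165.1328

165.1328 nm


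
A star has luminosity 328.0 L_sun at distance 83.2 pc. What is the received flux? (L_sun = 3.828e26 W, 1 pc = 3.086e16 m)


F = L / (4*pi*d^2) = 1.256e+29 / (4*pi*(2.568e+18)^2) = 1.516e-09

1.516e-09 W/m^2


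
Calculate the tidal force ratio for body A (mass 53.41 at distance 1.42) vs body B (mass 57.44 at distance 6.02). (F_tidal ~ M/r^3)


Ratio = (M1/r1^3) / (M2/r2^3) = (53.41/1.42^3) / (57.44/6.02^3) = 70.8488

70.8488


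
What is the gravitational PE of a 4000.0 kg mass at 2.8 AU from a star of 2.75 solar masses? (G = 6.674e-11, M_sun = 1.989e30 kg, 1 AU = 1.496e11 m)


M = 2.75 * 1.989e30 kg = 5.46975e+30 kg; r = 2.8 AU * 1.496e11 m/AU = 4.1888e+11 m. U = -GM*m/r = -(6.674e-11 * 5.46975e+30 * 4000.0) / 4.1888e+11 = -3.486e+12

-3.486e+12 J


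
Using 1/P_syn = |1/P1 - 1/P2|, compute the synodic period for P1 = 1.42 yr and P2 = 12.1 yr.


1/P_syn = |1/P1 - 1/P2| = |1/1.42 - 1/12.1| => P_syn = 1.6088

1.6088 years


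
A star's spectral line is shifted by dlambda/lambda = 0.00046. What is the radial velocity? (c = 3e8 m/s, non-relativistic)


v = (dlambda/lambda) * c = 0.00046 * 3e8 = 138000.0

138000.0 m/s


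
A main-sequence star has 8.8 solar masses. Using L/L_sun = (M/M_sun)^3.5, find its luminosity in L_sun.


L/L_sun = (M/M_sun)^3.5 = 8.8^3.5 = 2021.5726

2021.5726 L_sun


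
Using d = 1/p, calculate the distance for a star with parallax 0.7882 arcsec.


d = 1/p = 1/0.7882 = 1.2687

1.2687 pc


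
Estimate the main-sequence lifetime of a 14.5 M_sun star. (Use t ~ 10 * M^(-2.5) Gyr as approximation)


t = 10 * M^(-2.5) = 10 * 14.5^(-2.5) = 0.0125

0.0125 Gyr


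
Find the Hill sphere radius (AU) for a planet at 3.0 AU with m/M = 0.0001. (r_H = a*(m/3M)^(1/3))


r_H = a * (m/3M)^(1/3) = 3.0 * (0.0001/3)^(1/3) = 0.0965

0.0965 AU


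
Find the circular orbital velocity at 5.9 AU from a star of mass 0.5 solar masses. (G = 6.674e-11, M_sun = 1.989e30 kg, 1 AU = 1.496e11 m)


v = sqrt(GM/r) = sqrt(6.674e-11 * 9.945e+29 / 8.826e+11) = 8671.689

8671.689 m/s


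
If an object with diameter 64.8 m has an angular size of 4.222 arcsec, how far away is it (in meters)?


D = size / theta_rad, theta_rad = 4.222 * pi/(180*3600) = 2.047e-05, D = 3.166e+06

3.166e+06 m


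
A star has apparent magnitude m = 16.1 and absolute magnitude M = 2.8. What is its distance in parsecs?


d = 10^((m - M + 5)/5) = 10^((16.1 - 2.8 + 5)/5) = 4570.8819

4570.8819 pc


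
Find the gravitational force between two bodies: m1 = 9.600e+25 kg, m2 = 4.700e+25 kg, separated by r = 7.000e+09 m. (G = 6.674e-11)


F = G*m1*m2/r^2 = 6.674e-11 * 9.600e+25 * 4.700e+25 / (7.000e+09)^2 = 6.674e-11 * 4.512e+51 / 4.900e+19 = 6.146e+21

6.146e+21 N


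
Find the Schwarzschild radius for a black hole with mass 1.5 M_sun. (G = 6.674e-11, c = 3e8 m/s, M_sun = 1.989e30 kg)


M = 1.5 * 1.989e30 kg = 2.9835e+30 kg. rs = 2GM/c^2 = 2 * 6.674e-11 * 2.9835e+30 / (3e8)^2 = 4424.862

4424.862 m


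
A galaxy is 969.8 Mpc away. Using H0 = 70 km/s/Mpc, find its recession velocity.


v = H0 * d = 70 * 969.8 = 67886.0

67886.0 km/s


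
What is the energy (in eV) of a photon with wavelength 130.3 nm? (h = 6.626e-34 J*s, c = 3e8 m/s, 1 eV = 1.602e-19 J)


E = hc/lambda = 6.626e-34 * 3e8 / 1.303e-07 = 1.526e-18 J = 9.5228 eV

9.5228 eV


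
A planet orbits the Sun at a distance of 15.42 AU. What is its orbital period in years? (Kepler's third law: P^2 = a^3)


P = a^(3/2) = 15.42^1.5 = 60.5517

60.5517 years


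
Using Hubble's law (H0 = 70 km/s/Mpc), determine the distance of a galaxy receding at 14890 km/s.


d = v / H0 = 14890 / 70 = 212.7143

212.7143 Mpc


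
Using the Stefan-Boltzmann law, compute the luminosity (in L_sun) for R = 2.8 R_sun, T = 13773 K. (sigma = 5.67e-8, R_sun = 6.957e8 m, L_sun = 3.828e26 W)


R = 2.8 * 6.957e8 m = 1.94796e+09 m. L = 4*pi*R^2*sigma*T^4 = 4*pi*(1.94796e+09)^2 * 5.67e-8 * 13773^4 = 9.728977125e+28 W. L/L_sun = 9.728977125e+28 / 3.828e26 = 254.153

254.153 L_sun


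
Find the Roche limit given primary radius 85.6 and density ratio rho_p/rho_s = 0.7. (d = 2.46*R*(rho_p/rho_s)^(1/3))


d_Roche = 2.46 * 85.6 * 0.7^(1/3) = 186.9713

186.9713


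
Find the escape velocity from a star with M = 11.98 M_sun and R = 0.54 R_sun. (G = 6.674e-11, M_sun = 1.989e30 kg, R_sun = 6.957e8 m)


M = 11.98 * 1.989e30 kg = 2.382822e+31 kg; R = 0.54 * 6.957e8 m = 3.75678e+08 m. v_esc = sqrt(2GM/R) = sqrt(2 * 6.674e-11 * 2.382822e+31 / 3.75678e+08) = 2.910e+06

2.910e+06 m/s


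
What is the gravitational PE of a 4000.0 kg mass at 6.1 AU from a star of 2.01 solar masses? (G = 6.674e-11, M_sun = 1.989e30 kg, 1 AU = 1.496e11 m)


M = 2.01 * 1.989e30 kg = 3.99789e+30 kg; r = 6.1 AU * 1.496e11 m/AU = 9.1256e+11 m. U = -GM*m/r = -(6.674e-11 * 3.99789e+30 * 4000.0) / 9.1256e+11 = -1.170e+12

-1.170e+12 J


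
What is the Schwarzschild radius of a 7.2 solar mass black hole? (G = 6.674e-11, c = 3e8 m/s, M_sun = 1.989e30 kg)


M = 7.2 * 1.989e30 kg = 1.43208e+31 kg. rs = 2GM/c^2 = 2 * 6.674e-11 * 1.43208e+31 / (3e8)^2 = 21239.3376

21239.3376 m


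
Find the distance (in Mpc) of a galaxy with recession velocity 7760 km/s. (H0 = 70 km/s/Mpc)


d = v / H0 = 7760 / 70 = 110.8571

110.8571 Mpc


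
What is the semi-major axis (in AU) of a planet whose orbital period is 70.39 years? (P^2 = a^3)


a = P^(2/3) = 70.39^(2/3) = 17.048

17.048 AU


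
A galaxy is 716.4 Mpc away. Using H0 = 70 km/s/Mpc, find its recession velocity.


v = H0 * d = 70 * 716.4 = 50148.0

50148.0 km/s


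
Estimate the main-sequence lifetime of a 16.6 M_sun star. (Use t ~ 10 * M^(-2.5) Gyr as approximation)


t = 10 * M^(-2.5) = 10 * 16.6^(-2.5) = 0.0089

0.0089 Gyr


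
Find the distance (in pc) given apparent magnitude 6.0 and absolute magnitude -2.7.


d = 10^((m - M + 5)/5) = 10^((6.0 - -2.7 + 5)/5) = 549.5409

549.5409 pc


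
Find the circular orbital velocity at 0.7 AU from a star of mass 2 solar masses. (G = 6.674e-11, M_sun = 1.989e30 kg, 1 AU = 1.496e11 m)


v = sqrt(GM/r) = sqrt(6.674e-11 * 3.978e+30 / 1.047e+11) = 50351.2984

50351.2984 m/s


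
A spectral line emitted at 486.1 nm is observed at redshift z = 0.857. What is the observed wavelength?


lam_obs = lam_emit * (1 + z) = 486.1 * (1 + 0.857) = 902.6877

902.6877 nm


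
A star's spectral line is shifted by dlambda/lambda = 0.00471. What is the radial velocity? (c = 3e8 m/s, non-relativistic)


v = (dlambda/lambda) * c = 0.00471 * 3e8 = 1.413e+06

1.413e+06 m/s


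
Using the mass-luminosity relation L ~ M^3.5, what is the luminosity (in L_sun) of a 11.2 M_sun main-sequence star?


L/L_sun = (M/M_sun)^3.5 = 11.2^3.5 = 4701.7884

4701.7884 L_sun


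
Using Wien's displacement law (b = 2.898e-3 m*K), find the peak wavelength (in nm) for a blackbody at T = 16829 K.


lam_max = b / T = 2.898e-3 / 16829 = 1.722e-07 m = 172.2027 nm

172.2027 nm


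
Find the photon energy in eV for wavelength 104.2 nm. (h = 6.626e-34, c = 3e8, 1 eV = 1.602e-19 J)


E = hc/lambda = 6.626e-34 * 3e8 / 1.042e-07 = 1.908e-18 J = 11.9081 eV

11.9081 eV


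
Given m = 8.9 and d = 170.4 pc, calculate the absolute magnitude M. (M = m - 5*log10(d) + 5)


M = m - 5*log10(d) + 5 = 8.9 - 5*log10(170.4) + 5 = 2.7427

2.7427
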